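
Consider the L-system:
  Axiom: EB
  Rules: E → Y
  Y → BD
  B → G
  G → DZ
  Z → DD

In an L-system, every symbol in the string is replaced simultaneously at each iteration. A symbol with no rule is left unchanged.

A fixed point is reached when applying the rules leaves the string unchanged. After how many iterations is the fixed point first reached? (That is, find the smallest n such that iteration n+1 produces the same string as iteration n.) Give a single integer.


Answer: 5

Derivation:
Step 0: EB
Step 1: YG
Step 2: BDDZ
Step 3: GDDDD
Step 4: DZDDDD
Step 5: DDDDDDD
Step 6: DDDDDDD  (unchanged — fixed point at step 5)


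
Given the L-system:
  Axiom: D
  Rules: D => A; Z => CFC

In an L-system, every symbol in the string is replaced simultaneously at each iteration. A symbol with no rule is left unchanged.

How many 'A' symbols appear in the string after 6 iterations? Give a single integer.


Answer: 1

Derivation:
Step 0: D  (0 'A')
Step 1: A  (1 'A')
Step 2: A  (1 'A')
Step 3: A  (1 'A')
Step 4: A  (1 'A')
Step 5: A  (1 'A')
Step 6: A  (1 'A')


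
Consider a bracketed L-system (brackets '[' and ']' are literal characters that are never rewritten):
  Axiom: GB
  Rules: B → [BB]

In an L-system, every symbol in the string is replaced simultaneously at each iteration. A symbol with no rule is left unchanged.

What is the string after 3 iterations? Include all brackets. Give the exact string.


Step 0: GB
Step 1: G[BB]
Step 2: G[[BB][BB]]
Step 3: G[[[BB][BB]][[BB][BB]]]

Answer: G[[[BB][BB]][[BB][BB]]]


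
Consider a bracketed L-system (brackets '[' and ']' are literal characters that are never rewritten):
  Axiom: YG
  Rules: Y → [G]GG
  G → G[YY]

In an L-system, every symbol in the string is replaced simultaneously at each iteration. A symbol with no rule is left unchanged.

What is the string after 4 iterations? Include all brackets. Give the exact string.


Step 0: YG
Step 1: [G]GGG[YY]
Step 2: [G[YY]]G[YY]G[YY]G[YY][[G]GG[G]GG]
Step 3: [G[YY][[G]GG[G]GG]]G[YY][[G]GG[G]GG]G[YY][[G]GG[G]GG]G[YY][[G]GG[G]GG][[G[YY]]G[YY]G[YY][G[YY]]G[YY]G[YY]]
Step 4: [G[YY][[G]GG[G]GG][[G[YY]]G[YY]G[YY][G[YY]]G[YY]G[YY]]]G[YY][[G]GG[G]GG][[G[YY]]G[YY]G[YY][G[YY]]G[YY]G[YY]]G[YY][[G]GG[G]GG][[G[YY]]G[YY]G[YY][G[YY]]G[YY]G[YY]]G[YY][[G]GG[G]GG][[G[YY]]G[YY]G[YY][G[YY]]G[YY]G[YY]][[G[YY][[G]GG[G]GG]]G[YY][[G]GG[G]GG]G[YY][[G]GG[G]GG][G[YY][[G]GG[G]GG]]G[YY][[G]GG[G]GG]G[YY][[G]GG[G]GG]]

Answer: [G[YY][[G]GG[G]GG][[G[YY]]G[YY]G[YY][G[YY]]G[YY]G[YY]]]G[YY][[G]GG[G]GG][[G[YY]]G[YY]G[YY][G[YY]]G[YY]G[YY]]G[YY][[G]GG[G]GG][[G[YY]]G[YY]G[YY][G[YY]]G[YY]G[YY]]G[YY][[G]GG[G]GG][[G[YY]]G[YY]G[YY][G[YY]]G[YY]G[YY]][[G[YY][[G]GG[G]GG]]G[YY][[G]GG[G]GG]G[YY][[G]GG[G]GG][G[YY][[G]GG[G]GG]]G[YY][[G]GG[G]GG]G[YY][[G]GG[G]GG]]


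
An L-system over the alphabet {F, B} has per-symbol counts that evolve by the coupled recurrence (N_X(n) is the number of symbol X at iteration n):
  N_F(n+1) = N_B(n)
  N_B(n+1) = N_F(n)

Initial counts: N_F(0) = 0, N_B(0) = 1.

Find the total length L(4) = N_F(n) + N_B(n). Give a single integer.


Step 0: N_F=0, N_B=1, L=1
Step 1: N_F=1, N_B=0, L=1
Step 2: N_F=0, N_B=1, L=1
Step 3: N_F=1, N_B=0, L=1
Step 4: N_F=0, N_B=1, L=1

Answer: 1


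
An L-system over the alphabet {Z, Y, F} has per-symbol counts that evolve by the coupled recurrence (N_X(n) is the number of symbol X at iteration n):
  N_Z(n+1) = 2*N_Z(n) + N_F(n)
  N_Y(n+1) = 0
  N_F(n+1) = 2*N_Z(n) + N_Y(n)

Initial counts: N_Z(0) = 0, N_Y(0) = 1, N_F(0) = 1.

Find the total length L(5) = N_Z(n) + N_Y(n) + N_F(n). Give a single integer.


Answer: 104

Derivation:
Step 0: N_Z=0, N_Y=1, N_F=1, L=2
Step 1: N_Z=1, N_Y=0, N_F=1, L=2
Step 2: N_Z=3, N_Y=0, N_F=2, L=5
Step 3: N_Z=8, N_Y=0, N_F=6, L=14
Step 4: N_Z=22, N_Y=0, N_F=16, L=38
Step 5: N_Z=60, N_Y=0, N_F=44, L=104


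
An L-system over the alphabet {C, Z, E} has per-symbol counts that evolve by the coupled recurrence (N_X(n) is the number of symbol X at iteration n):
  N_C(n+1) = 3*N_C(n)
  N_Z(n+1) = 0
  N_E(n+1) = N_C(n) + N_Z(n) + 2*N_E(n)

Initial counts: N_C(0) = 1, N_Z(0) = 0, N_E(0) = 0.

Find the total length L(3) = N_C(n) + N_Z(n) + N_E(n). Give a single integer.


Answer: 46

Derivation:
Step 0: N_C=1, N_Z=0, N_E=0, L=1
Step 1: N_C=3, N_Z=0, N_E=1, L=4
Step 2: N_C=9, N_Z=0, N_E=5, L=14
Step 3: N_C=27, N_Z=0, N_E=19, L=46


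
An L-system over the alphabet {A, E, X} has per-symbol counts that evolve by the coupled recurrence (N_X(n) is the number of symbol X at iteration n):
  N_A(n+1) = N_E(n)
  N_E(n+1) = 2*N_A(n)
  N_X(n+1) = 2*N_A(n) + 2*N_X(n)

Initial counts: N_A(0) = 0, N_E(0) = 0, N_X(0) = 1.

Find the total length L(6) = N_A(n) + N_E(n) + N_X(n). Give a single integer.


Answer: 64

Derivation:
Step 0: N_A=0, N_E=0, N_X=1, L=1
Step 1: N_A=0, N_E=0, N_X=2, L=2
Step 2: N_A=0, N_E=0, N_X=4, L=4
Step 3: N_A=0, N_E=0, N_X=8, L=8
Step 4: N_A=0, N_E=0, N_X=16, L=16
Step 5: N_A=0, N_E=0, N_X=32, L=32
Step 6: N_A=0, N_E=0, N_X=64, L=64


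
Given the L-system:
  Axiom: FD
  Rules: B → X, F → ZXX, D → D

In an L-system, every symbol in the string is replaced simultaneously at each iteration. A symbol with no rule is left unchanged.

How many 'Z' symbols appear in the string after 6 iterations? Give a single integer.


Answer: 1

Derivation:
Step 0: FD  (0 'Z')
Step 1: ZXXD  (1 'Z')
Step 2: ZXXD  (1 'Z')
Step 3: ZXXD  (1 'Z')
Step 4: ZXXD  (1 'Z')
Step 5: ZXXD  (1 'Z')
Step 6: ZXXD  (1 'Z')


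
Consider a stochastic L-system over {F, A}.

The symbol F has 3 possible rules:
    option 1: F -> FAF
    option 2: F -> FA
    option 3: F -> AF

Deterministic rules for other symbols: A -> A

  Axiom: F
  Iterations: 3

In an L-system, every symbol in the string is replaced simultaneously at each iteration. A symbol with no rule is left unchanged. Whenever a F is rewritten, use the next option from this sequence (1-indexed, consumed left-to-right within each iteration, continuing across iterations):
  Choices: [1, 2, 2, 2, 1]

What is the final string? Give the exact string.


Answer: FAAAFAFA

Derivation:
Step 0: F
Step 1: FAF  (used choices [1])
Step 2: FAAFA  (used choices [2, 2])
Step 3: FAAAFAFA  (used choices [2, 1])


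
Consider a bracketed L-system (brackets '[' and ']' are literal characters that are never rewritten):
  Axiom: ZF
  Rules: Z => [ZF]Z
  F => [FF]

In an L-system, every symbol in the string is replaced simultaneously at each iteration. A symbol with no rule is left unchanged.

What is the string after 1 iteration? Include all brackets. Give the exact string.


Step 0: ZF
Step 1: [ZF]Z[FF]

Answer: [ZF]Z[FF]


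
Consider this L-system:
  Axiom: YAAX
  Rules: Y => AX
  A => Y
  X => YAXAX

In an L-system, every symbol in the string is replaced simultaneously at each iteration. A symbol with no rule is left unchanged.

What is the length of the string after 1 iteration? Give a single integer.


Step 0: length = 4
Step 1: length = 9

Answer: 9


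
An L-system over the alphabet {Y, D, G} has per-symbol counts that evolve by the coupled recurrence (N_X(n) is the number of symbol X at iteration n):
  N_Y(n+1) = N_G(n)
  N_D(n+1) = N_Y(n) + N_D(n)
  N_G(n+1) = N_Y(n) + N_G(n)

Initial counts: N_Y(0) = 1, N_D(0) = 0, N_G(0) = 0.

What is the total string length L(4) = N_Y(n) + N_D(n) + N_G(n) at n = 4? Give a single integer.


Step 0: N_Y=1, N_D=0, N_G=0, L=1
Step 1: N_Y=0, N_D=1, N_G=1, L=2
Step 2: N_Y=1, N_D=1, N_G=1, L=3
Step 3: N_Y=1, N_D=2, N_G=2, L=5
Step 4: N_Y=2, N_D=3, N_G=3, L=8

Answer: 8


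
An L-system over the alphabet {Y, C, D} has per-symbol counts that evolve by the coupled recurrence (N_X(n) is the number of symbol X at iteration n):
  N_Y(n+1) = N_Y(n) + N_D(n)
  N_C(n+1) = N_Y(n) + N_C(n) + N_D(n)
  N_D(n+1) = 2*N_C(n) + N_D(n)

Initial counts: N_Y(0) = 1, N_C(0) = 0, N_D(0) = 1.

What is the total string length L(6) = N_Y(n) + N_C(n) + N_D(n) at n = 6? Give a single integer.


Step 0: N_Y=1, N_C=0, N_D=1, L=2
Step 1: N_Y=2, N_C=2, N_D=1, L=5
Step 2: N_Y=3, N_C=5, N_D=5, L=13
Step 3: N_Y=8, N_C=13, N_D=15, L=36
Step 4: N_Y=23, N_C=36, N_D=41, L=100
Step 5: N_Y=64, N_C=100, N_D=113, L=277
Step 6: N_Y=177, N_C=277, N_D=313, L=767

Answer: 767


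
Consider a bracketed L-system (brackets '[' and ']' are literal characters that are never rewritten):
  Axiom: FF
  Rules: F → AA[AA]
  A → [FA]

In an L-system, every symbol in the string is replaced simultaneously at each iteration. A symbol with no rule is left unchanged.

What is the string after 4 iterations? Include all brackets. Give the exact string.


Answer: [[FA][FA][[FA][FA]][AA[AA][FA]]][[FA][FA][[FA][FA]][AA[AA][FA]]][[[FA][FA][[FA][FA]][AA[AA][FA]]][[FA][FA][[FA][FA]][AA[AA][FA]]]][[FA][FA][[FA][FA]][AA[AA][FA]]][[FA][FA][[FA][FA]][AA[AA][FA]]][[[FA][FA][[FA][FA]][AA[AA][FA]]][[FA][FA][[FA][FA]][AA[AA][FA]]]]

Derivation:
Step 0: FF
Step 1: AA[AA]AA[AA]
Step 2: [FA][FA][[FA][FA]][FA][FA][[FA][FA]]
Step 3: [AA[AA][FA]][AA[AA][FA]][[AA[AA][FA]][AA[AA][FA]]][AA[AA][FA]][AA[AA][FA]][[AA[AA][FA]][AA[AA][FA]]]
Step 4: [[FA][FA][[FA][FA]][AA[AA][FA]]][[FA][FA][[FA][FA]][AA[AA][FA]]][[[FA][FA][[FA][FA]][AA[AA][FA]]][[FA][FA][[FA][FA]][AA[AA][FA]]]][[FA][FA][[FA][FA]][AA[AA][FA]]][[FA][FA][[FA][FA]][AA[AA][FA]]][[[FA][FA][[FA][FA]][AA[AA][FA]]][[FA][FA][[FA][FA]][AA[AA][FA]]]]


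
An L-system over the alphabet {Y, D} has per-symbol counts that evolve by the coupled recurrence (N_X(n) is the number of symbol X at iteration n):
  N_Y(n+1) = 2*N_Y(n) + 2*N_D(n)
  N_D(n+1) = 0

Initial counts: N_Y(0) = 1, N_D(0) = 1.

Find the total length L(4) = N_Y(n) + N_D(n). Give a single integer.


Answer: 32

Derivation:
Step 0: N_Y=1, N_D=1, L=2
Step 1: N_Y=4, N_D=0, L=4
Step 2: N_Y=8, N_D=0, L=8
Step 3: N_Y=16, N_D=0, L=16
Step 4: N_Y=32, N_D=0, L=32


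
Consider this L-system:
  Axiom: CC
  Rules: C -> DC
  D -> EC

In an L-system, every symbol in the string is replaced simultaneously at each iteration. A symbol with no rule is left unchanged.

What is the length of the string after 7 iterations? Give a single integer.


Step 0: length = 2
Step 1: length = 4
Step 2: length = 8
Step 3: length = 14
Step 4: length = 24
Step 5: length = 40
Step 6: length = 66
Step 7: length = 108

Answer: 108


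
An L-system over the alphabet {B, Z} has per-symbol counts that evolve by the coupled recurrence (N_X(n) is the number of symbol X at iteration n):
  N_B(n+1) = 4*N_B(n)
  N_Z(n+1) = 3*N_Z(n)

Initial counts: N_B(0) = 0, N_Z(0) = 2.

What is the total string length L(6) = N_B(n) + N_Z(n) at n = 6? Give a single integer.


Step 0: N_B=0, N_Z=2, L=2
Step 1: N_B=0, N_Z=6, L=6
Step 2: N_B=0, N_Z=18, L=18
Step 3: N_B=0, N_Z=54, L=54
Step 4: N_B=0, N_Z=162, L=162
Step 5: N_B=0, N_Z=486, L=486
Step 6: N_B=0, N_Z=1458, L=1458

Answer: 1458


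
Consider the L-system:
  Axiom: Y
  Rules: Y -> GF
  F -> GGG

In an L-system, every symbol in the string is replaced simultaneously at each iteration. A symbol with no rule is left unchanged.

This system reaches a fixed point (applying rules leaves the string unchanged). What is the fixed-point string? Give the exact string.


Step 0: Y
Step 1: GF
Step 2: GGGG
Step 3: GGGG  (unchanged — fixed point at step 2)

Answer: GGGG


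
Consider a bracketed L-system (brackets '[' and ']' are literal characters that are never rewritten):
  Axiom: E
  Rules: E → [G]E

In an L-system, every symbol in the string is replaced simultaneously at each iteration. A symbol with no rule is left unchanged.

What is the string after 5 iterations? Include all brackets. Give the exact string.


Step 0: E
Step 1: [G]E
Step 2: [G][G]E
Step 3: [G][G][G]E
Step 4: [G][G][G][G]E
Step 5: [G][G][G][G][G]E

Answer: [G][G][G][G][G]E


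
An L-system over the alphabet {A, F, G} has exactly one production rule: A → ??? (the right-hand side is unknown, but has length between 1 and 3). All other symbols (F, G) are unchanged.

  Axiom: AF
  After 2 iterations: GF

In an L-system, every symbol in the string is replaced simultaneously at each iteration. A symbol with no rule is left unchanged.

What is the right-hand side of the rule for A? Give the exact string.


Trying A → G:
  Step 0: AF
  Step 1: GF
  Step 2: GF
Matches the given result.

Answer: G


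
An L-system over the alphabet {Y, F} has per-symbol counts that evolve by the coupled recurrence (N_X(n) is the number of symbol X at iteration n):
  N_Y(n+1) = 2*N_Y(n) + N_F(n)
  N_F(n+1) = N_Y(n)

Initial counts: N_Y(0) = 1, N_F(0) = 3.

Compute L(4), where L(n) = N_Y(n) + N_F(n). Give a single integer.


Step 0: N_Y=1, N_F=3, L=4
Step 1: N_Y=5, N_F=1, L=6
Step 2: N_Y=11, N_F=5, L=16
Step 3: N_Y=27, N_F=11, L=38
Step 4: N_Y=65, N_F=27, L=92

Answer: 92


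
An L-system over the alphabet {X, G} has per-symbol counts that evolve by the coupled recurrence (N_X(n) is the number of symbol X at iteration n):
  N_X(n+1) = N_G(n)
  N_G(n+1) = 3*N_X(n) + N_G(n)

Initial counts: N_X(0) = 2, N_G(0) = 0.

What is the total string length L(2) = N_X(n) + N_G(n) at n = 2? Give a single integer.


Step 0: N_X=2, N_G=0, L=2
Step 1: N_X=0, N_G=6, L=6
Step 2: N_X=6, N_G=6, L=12

Answer: 12


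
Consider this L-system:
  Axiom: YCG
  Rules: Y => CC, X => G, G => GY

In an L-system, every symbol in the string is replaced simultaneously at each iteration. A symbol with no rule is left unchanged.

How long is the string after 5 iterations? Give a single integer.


Step 0: length = 3
Step 1: length = 5
Step 2: length = 7
Step 3: length = 9
Step 4: length = 11
Step 5: length = 13

Answer: 13


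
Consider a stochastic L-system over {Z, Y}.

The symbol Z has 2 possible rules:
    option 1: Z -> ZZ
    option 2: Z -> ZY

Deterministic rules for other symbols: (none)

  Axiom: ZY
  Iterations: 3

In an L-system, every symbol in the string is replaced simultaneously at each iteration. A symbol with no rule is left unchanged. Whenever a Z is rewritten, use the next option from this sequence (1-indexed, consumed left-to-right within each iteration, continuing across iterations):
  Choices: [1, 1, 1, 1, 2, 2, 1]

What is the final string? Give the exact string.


Step 0: ZY
Step 1: ZZY  (used choices [1])
Step 2: ZZZZY  (used choices [1, 1])
Step 3: ZZZYZYZZY  (used choices [1, 2, 2, 1])

Answer: ZZZYZYZZY


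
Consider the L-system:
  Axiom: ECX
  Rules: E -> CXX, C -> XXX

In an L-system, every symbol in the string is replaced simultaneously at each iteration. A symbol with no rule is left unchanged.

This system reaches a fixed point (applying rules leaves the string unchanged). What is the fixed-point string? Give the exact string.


Answer: XXXXXXXXX

Derivation:
Step 0: ECX
Step 1: CXXXXXX
Step 2: XXXXXXXXX
Step 3: XXXXXXXXX  (unchanged — fixed point at step 2)


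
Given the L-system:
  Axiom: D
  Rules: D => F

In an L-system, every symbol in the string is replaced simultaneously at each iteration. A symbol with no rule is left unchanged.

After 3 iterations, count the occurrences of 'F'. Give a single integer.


Answer: 1

Derivation:
Step 0: D  (0 'F')
Step 1: F  (1 'F')
Step 2: F  (1 'F')
Step 3: F  (1 'F')


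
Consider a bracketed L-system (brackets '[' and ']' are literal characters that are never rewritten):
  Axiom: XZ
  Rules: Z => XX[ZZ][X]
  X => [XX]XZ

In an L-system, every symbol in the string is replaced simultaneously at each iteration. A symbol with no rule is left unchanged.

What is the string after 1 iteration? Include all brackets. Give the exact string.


Step 0: XZ
Step 1: [XX]XZXX[ZZ][X]

Answer: [XX]XZXX[ZZ][X]


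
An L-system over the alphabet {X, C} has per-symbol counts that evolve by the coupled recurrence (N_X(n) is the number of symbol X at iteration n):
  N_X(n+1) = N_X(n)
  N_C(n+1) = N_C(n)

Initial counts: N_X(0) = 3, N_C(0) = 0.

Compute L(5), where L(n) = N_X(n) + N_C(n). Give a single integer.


Step 0: N_X=3, N_C=0, L=3
Step 1: N_X=3, N_C=0, L=3
Step 2: N_X=3, N_C=0, L=3
Step 3: N_X=3, N_C=0, L=3
Step 4: N_X=3, N_C=0, L=3
Step 5: N_X=3, N_C=0, L=3

Answer: 3


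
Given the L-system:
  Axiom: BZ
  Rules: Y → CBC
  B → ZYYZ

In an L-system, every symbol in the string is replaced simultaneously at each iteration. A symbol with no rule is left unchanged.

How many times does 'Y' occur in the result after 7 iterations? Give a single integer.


Step 0: BZ  (0 'Y')
Step 1: ZYYZZ  (2 'Y')
Step 2: ZCBCCBCZZ  (0 'Y')
Step 3: ZCZYYZCCZYYZCZZ  (4 'Y')
Step 4: ZCZCBCCBCZCCZCBCCBCZCZZ  (0 'Y')
Step 5: ZCZCZYYZCCZYYZCZCCZCZYYZCCZYYZCZCZZ  (8 'Y')
Step 6: ZCZCZCBCCBCZCCZCBCCBCZCZCCZCZCBCCBCZCCZCBCCBCZCZCZZ  (0 'Y')
Step 7: ZCZCZCZYYZCCZYYZCZCCZCZYYZCCZYYZCZCZCCZCZCZYYZCCZYYZCZCCZCZYYZCCZYYZCZCZCZZ  (16 'Y')

Answer: 16


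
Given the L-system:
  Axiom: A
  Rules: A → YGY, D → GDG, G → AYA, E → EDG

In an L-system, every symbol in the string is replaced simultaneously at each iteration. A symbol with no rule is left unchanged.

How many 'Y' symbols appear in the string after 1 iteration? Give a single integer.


Step 0: A  (0 'Y')
Step 1: YGY  (2 'Y')

Answer: 2


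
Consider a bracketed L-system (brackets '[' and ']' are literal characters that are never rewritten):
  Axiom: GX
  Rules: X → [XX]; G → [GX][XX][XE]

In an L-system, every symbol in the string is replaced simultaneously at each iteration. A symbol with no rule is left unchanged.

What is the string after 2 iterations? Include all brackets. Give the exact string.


Step 0: GX
Step 1: [GX][XX][XE][XX]
Step 2: [[GX][XX][XE][XX]][[XX][XX]][[XX]E][[XX][XX]]

Answer: [[GX][XX][XE][XX]][[XX][XX]][[XX]E][[XX][XX]]


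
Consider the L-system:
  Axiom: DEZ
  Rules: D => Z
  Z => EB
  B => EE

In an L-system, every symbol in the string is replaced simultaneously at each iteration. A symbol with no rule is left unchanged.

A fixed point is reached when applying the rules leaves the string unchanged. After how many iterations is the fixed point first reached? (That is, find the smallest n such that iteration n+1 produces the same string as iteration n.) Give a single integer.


Step 0: DEZ
Step 1: ZEEB
Step 2: EBEEEE
Step 3: EEEEEEE
Step 4: EEEEEEE  (unchanged — fixed point at step 3)

Answer: 3


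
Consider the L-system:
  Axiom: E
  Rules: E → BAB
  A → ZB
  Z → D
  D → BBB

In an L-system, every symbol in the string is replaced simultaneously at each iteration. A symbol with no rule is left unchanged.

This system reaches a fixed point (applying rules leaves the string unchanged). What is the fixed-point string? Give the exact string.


Step 0: E
Step 1: BAB
Step 2: BZBB
Step 3: BDBB
Step 4: BBBBBB
Step 5: BBBBBB  (unchanged — fixed point at step 4)

Answer: BBBBBB


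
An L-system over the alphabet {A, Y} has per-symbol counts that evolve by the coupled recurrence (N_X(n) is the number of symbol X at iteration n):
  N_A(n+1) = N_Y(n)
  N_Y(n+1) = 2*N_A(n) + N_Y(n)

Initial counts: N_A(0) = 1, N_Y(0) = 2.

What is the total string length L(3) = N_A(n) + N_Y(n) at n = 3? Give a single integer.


Answer: 24

Derivation:
Step 0: N_A=1, N_Y=2, L=3
Step 1: N_A=2, N_Y=4, L=6
Step 2: N_A=4, N_Y=8, L=12
Step 3: N_A=8, N_Y=16, L=24


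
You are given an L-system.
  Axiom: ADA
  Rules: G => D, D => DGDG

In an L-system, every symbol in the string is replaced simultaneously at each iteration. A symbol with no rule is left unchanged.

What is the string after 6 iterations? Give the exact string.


Step 0: ADA
Step 1: ADGDGA
Step 2: ADGDGDDGDGDA
Step 3: ADGDGDDGDGDDGDGDGDGDDGDGDDGDGA
Step 4: ADGDGDDGDGDDGDGDGDGDDGDGDDGDGDGDGDDGDGDDGDGDDGDGDDGDGDGDGDDGDGDDGDGDGDGDDGDGDA
Step 5: ADGDGDDGDGDDGDGDGDGDDGDGDDGDGDGDGDDGDGDDGDGDDGDGDDGDGDGDGDDGDGDDGDGDGDGDDGDGDDGDGDDGDGDDGDGDGDGDDGDGDDGDGDGDGDDGDGDDGDGDGDGDDGDGDDGDGDGDGDDGDGDDGDGDDGDGDDGDGDGDGDDGDGDDGDGDGDGDDGDGDDGDGDDGDGDDGDGDGDGDDGDGDDGDGA
Step 6: ADGDGDDGDGDDGDGDGDGDDGDGDDGDGDGDGDDGDGDDGDGDDGDGDDGDGDGDGDDGDGDDGDGDGDGDDGDGDDGDGDDGDGDDGDGDGDGDDGDGDDGDGDGDGDDGDGDDGDGDGDGDDGDGDDGDGDGDGDDGDGDDGDGDDGDGDDGDGDGDGDDGDGDDGDGDGDGDDGDGDDGDGDDGDGDDGDGDGDGDDGDGDDGDGDGDGDDGDGDDGDGDGDGDDGDGDDGDGDGDGDDGDGDDGDGDDGDGDDGDGDGDGDDGDGDDGDGDGDGDDGDGDDGDGDDGDGDDGDGDGDGDDGDGDDGDGDGDGDDGDGDDGDGDDGDGDDGDGDGDGDDGDGDDGDGDGDGDDGDGDDGDGDDGDGDDGDGDGDGDDGDGDDGDGDGDGDDGDGDDGDGDGDGDDGDGDDGDGDGDGDDGDGDDGDGDDGDGDDGDGDGDGDDGDGDDGDGDGDGDDGDGDDGDGDDGDGDDGDGDGDGDDGDGDDGDGDGDGDDGDGDDGDGDGDGDDGDGDDGDGDGDGDDGDGDDGDGDDGDGDDGDGDGDGDDGDGDDGDGDGDGDDGDGDA

Answer: ADGDGDDGDGDDGDGDGDGDDGDGDDGDGDGDGDDGDGDDGDGDDGDGDDGDGDGDGDDGDGDDGDGDGDGDDGDGDDGDGDDGDGDDGDGDGDGDDGDGDDGDGDGDGDDGDGDDGDGDGDGDDGDGDDGDGDGDGDDGDGDDGDGDDGDGDDGDGDGDGDDGDGDDGDGDGDGDDGDGDDGDGDDGDGDDGDGDGDGDDGDGDDGDGDGDGDDGDGDDGDGDGDGDDGDGDDGDGDGDGDDGDGDDGDGDDGDGDDGDGDGDGDDGDGDDGDGDGDGDDGDGDDGDGDDGDGDDGDGDGDGDDGDGDDGDGDGDGDDGDGDDGDGDDGDGDDGDGDGDGDDGDGDDGDGDGDGDDGDGDDGDGDDGDGDDGDGDGDGDDGDGDDGDGDGDGDDGDGDDGDGDGDGDDGDGDDGDGDGDGDDGDGDDGDGDDGDGDDGDGDGDGDDGDGDDGDGDGDGDDGDGDDGDGDDGDGDDGDGDGDGDDGDGDDGDGDGDGDDGDGDDGDGDGDGDDGDGDDGDGDGDGDDGDGDDGDGDDGDGDDGDGDGDGDDGDGDDGDGDGDGDDGDGDA


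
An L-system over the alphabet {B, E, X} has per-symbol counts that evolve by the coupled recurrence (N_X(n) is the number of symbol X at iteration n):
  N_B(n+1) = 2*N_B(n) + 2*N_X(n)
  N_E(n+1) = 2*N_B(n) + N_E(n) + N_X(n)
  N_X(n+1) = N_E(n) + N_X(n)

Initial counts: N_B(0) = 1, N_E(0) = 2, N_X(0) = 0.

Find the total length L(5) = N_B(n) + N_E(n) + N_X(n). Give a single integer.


Step 0: N_B=1, N_E=2, N_X=0, L=3
Step 1: N_B=2, N_E=4, N_X=2, L=8
Step 2: N_B=8, N_E=10, N_X=6, L=24
Step 3: N_B=28, N_E=32, N_X=16, L=76
Step 4: N_B=88, N_E=104, N_X=48, L=240
Step 5: N_B=272, N_E=328, N_X=152, L=752

Answer: 752


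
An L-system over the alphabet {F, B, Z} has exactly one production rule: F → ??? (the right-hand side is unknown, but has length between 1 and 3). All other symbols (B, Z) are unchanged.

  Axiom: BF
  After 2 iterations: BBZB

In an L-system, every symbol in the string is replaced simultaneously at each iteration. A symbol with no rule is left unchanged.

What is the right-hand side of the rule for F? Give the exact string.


Answer: BZB

Derivation:
Trying F → BZB:
  Step 0: BF
  Step 1: BBZB
  Step 2: BBZB
Matches the given result.


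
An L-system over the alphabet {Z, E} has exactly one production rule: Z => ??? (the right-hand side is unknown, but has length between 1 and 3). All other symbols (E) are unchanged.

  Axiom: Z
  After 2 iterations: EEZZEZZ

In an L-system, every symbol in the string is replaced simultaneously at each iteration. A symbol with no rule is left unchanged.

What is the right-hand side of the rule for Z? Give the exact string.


Answer: EZZ

Derivation:
Trying Z => EZZ:
  Step 0: Z
  Step 1: EZZ
  Step 2: EEZZEZZ
Matches the given result.


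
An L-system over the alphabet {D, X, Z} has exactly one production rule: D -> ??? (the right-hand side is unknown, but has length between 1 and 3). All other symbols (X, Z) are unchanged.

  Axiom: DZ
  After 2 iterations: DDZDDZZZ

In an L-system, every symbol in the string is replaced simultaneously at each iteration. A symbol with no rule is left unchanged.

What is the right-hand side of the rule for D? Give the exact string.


Answer: DDZ

Derivation:
Trying D -> DDZ:
  Step 0: DZ
  Step 1: DDZZ
  Step 2: DDZDDZZZ
Matches the given result.


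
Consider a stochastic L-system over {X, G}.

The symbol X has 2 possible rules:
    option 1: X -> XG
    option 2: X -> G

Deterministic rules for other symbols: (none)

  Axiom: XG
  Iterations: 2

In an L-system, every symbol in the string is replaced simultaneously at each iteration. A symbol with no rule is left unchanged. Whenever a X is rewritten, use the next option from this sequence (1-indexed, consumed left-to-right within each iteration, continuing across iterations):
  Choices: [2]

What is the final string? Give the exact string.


Answer: GG

Derivation:
Step 0: XG
Step 1: GG  (used choices [2])
Step 2: GG  (used choices [])


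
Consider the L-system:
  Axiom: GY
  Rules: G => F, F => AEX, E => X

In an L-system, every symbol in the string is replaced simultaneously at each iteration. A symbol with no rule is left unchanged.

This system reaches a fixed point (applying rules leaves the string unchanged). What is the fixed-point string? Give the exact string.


Step 0: GY
Step 1: FY
Step 2: AEXY
Step 3: AXXY
Step 4: AXXY  (unchanged — fixed point at step 3)

Answer: AXXY


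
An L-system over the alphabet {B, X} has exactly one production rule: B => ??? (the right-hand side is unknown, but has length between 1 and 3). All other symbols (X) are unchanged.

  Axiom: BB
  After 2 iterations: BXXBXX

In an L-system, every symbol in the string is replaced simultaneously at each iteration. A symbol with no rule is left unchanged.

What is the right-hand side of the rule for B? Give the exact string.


Trying B => BX:
  Step 0: BB
  Step 1: BXBX
  Step 2: BXXBXX
Matches the given result.

Answer: BX


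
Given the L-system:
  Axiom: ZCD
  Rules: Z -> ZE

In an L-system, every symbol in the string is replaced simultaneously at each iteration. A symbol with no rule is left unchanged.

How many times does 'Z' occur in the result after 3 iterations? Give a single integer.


Answer: 1

Derivation:
Step 0: ZCD  (1 'Z')
Step 1: ZECD  (1 'Z')
Step 2: ZEECD  (1 'Z')
Step 3: ZEEECD  (1 'Z')


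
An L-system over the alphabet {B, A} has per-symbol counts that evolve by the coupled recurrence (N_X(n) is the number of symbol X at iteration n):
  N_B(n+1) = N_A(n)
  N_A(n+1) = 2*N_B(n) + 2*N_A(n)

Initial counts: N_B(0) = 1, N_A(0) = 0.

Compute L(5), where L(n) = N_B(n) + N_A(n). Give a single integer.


Answer: 120

Derivation:
Step 0: N_B=1, N_A=0, L=1
Step 1: N_B=0, N_A=2, L=2
Step 2: N_B=2, N_A=4, L=6
Step 3: N_B=4, N_A=12, L=16
Step 4: N_B=12, N_A=32, L=44
Step 5: N_B=32, N_A=88, L=120


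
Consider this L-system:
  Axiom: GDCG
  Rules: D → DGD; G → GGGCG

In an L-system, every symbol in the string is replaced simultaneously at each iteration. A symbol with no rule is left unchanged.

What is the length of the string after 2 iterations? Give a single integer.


Step 0: length = 4
Step 1: length = 14
Step 2: length = 54

Answer: 54


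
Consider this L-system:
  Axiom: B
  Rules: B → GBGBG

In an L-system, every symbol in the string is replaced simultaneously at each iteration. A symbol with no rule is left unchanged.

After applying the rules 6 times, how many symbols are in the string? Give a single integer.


Answer: 253

Derivation:
Step 0: length = 1
Step 1: length = 5
Step 2: length = 13
Step 3: length = 29
Step 4: length = 61
Step 5: length = 125
Step 6: length = 253


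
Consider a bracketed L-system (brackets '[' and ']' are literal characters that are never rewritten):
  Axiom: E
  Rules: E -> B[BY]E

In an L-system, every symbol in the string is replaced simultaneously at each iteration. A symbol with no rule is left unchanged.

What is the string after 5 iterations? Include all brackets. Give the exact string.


Answer: B[BY]B[BY]B[BY]B[BY]B[BY]E

Derivation:
Step 0: E
Step 1: B[BY]E
Step 2: B[BY]B[BY]E
Step 3: B[BY]B[BY]B[BY]E
Step 4: B[BY]B[BY]B[BY]B[BY]E
Step 5: B[BY]B[BY]B[BY]B[BY]B[BY]E


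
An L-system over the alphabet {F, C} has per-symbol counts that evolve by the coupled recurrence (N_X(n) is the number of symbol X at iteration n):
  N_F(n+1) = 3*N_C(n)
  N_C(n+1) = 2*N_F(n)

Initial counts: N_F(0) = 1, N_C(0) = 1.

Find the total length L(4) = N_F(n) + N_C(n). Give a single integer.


Answer: 72

Derivation:
Step 0: N_F=1, N_C=1, L=2
Step 1: N_F=3, N_C=2, L=5
Step 2: N_F=6, N_C=6, L=12
Step 3: N_F=18, N_C=12, L=30
Step 4: N_F=36, N_C=36, L=72


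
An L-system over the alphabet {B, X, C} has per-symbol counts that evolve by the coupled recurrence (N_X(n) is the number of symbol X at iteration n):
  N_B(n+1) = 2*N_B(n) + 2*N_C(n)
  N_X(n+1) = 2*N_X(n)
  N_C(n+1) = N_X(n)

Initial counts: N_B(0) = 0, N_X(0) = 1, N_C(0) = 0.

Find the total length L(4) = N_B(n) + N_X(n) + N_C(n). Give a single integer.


Step 0: N_B=0, N_X=1, N_C=0, L=1
Step 1: N_B=0, N_X=2, N_C=1, L=3
Step 2: N_B=2, N_X=4, N_C=2, L=8
Step 3: N_B=8, N_X=8, N_C=4, L=20
Step 4: N_B=24, N_X=16, N_C=8, L=48

Answer: 48


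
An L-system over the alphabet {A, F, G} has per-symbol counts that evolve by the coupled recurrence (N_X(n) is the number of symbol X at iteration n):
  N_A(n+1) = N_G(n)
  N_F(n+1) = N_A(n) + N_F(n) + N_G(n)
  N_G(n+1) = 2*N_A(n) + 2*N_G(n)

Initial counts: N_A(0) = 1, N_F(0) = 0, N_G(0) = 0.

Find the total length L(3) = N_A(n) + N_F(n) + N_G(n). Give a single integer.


Answer: 25

Derivation:
Step 0: N_A=1, N_F=0, N_G=0, L=1
Step 1: N_A=0, N_F=1, N_G=2, L=3
Step 2: N_A=2, N_F=3, N_G=4, L=9
Step 3: N_A=4, N_F=9, N_G=12, L=25


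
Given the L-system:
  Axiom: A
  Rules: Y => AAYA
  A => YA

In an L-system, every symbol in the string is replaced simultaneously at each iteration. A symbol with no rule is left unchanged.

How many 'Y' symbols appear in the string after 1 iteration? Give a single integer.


Answer: 1

Derivation:
Step 0: A  (0 'Y')
Step 1: YA  (1 'Y')


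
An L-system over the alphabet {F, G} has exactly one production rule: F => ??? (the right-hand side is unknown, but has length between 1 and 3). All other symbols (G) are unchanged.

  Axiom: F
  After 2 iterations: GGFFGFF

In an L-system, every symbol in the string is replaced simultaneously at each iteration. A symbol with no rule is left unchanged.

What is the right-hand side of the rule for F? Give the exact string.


Answer: GFF

Derivation:
Trying F => GFF:
  Step 0: F
  Step 1: GFF
  Step 2: GGFFGFF
Matches the given result.


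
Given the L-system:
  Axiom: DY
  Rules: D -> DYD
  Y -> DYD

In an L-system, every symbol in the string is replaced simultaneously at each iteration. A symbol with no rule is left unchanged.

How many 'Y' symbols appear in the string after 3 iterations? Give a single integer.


Step 0: DY  (1 'Y')
Step 1: DYDDYD  (2 'Y')
Step 2: DYDDYDDYDDYDDYDDYD  (6 'Y')
Step 3: DYDDYDDYDDYDDYDDYDDYDDYDDYDDYDDYDDYDDYDDYDDYDDYDDYDDYD  (18 'Y')

Answer: 18


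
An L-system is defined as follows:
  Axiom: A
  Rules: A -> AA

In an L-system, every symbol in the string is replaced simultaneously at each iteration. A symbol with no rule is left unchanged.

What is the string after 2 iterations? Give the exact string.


Answer: AAAA

Derivation:
Step 0: A
Step 1: AA
Step 2: AAAA


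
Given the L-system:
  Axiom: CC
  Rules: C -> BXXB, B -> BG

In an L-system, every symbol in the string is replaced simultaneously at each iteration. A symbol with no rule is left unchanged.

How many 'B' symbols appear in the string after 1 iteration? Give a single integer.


Step 0: CC  (0 'B')
Step 1: BXXBBXXB  (4 'B')

Answer: 4


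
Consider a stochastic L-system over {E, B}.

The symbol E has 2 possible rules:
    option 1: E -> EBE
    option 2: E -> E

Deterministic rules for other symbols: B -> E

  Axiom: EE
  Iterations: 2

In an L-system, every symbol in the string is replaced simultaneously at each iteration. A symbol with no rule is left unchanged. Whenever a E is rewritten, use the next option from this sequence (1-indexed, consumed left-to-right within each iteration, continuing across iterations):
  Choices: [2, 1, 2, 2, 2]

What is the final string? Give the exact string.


Answer: EEEE

Derivation:
Step 0: EE
Step 1: EEBE  (used choices [2, 1])
Step 2: EEEE  (used choices [2, 2, 2])


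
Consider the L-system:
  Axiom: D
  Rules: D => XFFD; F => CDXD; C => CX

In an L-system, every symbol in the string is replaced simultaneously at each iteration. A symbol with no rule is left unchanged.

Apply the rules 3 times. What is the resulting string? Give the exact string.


Answer: XCXXFFDXXFFDCXXFFDXXFFDXCDXDCDXDXFFD

Derivation:
Step 0: D
Step 1: XFFD
Step 2: XCDXDCDXDXFFD
Step 3: XCXXFFDXXFFDCXXFFDXXFFDXCDXDCDXDXFFD


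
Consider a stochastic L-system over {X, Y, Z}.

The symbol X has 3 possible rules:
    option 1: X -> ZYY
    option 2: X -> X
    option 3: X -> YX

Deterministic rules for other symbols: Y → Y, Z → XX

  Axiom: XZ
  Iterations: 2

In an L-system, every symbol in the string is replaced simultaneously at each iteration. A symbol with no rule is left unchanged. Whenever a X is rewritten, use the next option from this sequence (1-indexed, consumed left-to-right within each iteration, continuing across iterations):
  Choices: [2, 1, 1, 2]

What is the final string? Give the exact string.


Answer: ZYYZYYX

Derivation:
Step 0: XZ
Step 1: XXX  (used choices [2])
Step 2: ZYYZYYX  (used choices [1, 1, 2])


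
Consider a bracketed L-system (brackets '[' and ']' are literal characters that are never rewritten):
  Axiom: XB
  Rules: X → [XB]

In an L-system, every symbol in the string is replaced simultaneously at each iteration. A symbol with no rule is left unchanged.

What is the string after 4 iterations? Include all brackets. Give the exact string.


Step 0: XB
Step 1: [XB]B
Step 2: [[XB]B]B
Step 3: [[[XB]B]B]B
Step 4: [[[[XB]B]B]B]B

Answer: [[[[XB]B]B]B]B


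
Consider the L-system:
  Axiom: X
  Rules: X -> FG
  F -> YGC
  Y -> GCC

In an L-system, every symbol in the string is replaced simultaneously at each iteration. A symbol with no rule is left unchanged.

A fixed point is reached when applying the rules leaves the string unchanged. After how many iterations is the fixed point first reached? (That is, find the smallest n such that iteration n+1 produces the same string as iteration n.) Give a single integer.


Step 0: X
Step 1: FG
Step 2: YGCG
Step 3: GCCGCG
Step 4: GCCGCG  (unchanged — fixed point at step 3)

Answer: 3


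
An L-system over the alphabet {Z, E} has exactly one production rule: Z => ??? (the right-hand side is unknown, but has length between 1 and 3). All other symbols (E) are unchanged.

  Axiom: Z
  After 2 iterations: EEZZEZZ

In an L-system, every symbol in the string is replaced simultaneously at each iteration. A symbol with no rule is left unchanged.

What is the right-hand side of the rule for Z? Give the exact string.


Trying Z => EZZ:
  Step 0: Z
  Step 1: EZZ
  Step 2: EEZZEZZ
Matches the given result.

Answer: EZZ


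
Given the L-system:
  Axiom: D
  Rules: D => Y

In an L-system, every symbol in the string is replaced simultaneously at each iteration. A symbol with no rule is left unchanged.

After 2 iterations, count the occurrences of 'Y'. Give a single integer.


Answer: 1

Derivation:
Step 0: D  (0 'Y')
Step 1: Y  (1 'Y')
Step 2: Y  (1 'Y')


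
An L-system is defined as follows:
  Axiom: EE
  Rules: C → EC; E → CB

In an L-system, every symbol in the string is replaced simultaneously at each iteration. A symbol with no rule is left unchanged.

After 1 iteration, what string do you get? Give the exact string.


Answer: CBCB

Derivation:
Step 0: EE
Step 1: CBCB


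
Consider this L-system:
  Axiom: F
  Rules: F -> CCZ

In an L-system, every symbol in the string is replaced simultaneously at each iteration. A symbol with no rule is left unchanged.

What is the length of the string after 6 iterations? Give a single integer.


Step 0: length = 1
Step 1: length = 3
Step 2: length = 3
Step 3: length = 3
Step 4: length = 3
Step 5: length = 3
Step 6: length = 3

Answer: 3


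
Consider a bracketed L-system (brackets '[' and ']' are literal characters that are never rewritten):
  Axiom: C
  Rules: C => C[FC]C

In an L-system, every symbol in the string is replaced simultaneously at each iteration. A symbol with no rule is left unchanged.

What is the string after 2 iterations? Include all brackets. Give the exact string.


Answer: C[FC]C[FC[FC]C]C[FC]C

Derivation:
Step 0: C
Step 1: C[FC]C
Step 2: C[FC]C[FC[FC]C]C[FC]C


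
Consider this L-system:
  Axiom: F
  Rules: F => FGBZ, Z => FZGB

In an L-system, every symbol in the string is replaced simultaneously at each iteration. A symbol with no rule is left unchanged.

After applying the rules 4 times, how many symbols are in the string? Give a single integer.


Answer: 46

Derivation:
Step 0: length = 1
Step 1: length = 4
Step 2: length = 10
Step 3: length = 22
Step 4: length = 46


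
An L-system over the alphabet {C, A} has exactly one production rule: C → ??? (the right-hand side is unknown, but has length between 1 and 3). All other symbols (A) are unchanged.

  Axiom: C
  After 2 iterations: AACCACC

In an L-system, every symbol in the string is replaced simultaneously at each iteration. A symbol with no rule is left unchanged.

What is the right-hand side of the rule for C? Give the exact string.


Trying C → ACC:
  Step 0: C
  Step 1: ACC
  Step 2: AACCACC
Matches the given result.

Answer: ACC


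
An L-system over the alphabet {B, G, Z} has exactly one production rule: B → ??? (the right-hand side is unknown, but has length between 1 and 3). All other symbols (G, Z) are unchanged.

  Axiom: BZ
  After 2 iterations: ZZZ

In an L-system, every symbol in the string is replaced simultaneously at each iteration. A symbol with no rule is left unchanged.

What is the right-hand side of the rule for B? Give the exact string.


Answer: ZZ

Derivation:
Trying B → ZZ:
  Step 0: BZ
  Step 1: ZZZ
  Step 2: ZZZ
Matches the given result.


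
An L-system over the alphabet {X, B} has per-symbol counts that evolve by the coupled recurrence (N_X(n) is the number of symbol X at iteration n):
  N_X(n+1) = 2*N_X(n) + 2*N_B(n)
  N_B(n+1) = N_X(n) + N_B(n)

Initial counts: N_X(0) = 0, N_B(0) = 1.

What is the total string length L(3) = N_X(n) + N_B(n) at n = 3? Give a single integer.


Answer: 27

Derivation:
Step 0: N_X=0, N_B=1, L=1
Step 1: N_X=2, N_B=1, L=3
Step 2: N_X=6, N_B=3, L=9
Step 3: N_X=18, N_B=9, L=27


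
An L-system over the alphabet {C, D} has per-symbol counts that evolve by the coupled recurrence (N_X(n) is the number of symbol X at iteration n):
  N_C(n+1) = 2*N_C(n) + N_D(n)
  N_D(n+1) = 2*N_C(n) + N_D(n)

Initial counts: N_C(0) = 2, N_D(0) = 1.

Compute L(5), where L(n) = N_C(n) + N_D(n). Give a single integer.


Step 0: N_C=2, N_D=1, L=3
Step 1: N_C=5, N_D=5, L=10
Step 2: N_C=15, N_D=15, L=30
Step 3: N_C=45, N_D=45, L=90
Step 4: N_C=135, N_D=135, L=270
Step 5: N_C=405, N_D=405, L=810

Answer: 810


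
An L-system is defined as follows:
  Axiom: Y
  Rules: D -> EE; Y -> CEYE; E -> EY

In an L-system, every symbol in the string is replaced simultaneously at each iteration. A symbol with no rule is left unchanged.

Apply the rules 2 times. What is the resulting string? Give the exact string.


Step 0: Y
Step 1: CEYE
Step 2: CEYCEYEEY

Answer: CEYCEYEEY


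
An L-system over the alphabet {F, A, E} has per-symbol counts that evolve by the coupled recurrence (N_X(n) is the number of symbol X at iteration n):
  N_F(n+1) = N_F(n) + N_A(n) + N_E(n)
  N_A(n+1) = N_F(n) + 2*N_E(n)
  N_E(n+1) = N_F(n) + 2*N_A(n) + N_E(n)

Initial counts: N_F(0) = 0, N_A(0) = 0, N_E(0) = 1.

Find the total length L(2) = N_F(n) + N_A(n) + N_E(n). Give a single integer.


Step 0: N_F=0, N_A=0, N_E=1, L=1
Step 1: N_F=1, N_A=2, N_E=1, L=4
Step 2: N_F=4, N_A=3, N_E=6, L=13

Answer: 13


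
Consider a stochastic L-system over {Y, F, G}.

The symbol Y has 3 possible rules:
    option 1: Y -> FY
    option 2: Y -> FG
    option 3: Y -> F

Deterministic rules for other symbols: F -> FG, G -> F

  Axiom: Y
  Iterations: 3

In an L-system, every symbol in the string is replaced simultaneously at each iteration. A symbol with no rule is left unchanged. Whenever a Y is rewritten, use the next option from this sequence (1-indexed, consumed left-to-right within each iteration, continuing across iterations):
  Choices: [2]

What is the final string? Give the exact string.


Step 0: Y
Step 1: FG  (used choices [2])
Step 2: FGF  (used choices [])
Step 3: FGFFG  (used choices [])

Answer: FGFFG


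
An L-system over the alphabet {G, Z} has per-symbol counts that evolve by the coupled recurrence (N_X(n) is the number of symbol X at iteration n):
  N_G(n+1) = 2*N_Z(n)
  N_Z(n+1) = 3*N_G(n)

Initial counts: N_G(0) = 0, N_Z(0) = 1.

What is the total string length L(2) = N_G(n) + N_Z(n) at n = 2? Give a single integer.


Answer: 6

Derivation:
Step 0: N_G=0, N_Z=1, L=1
Step 1: N_G=2, N_Z=0, L=2
Step 2: N_G=0, N_Z=6, L=6
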